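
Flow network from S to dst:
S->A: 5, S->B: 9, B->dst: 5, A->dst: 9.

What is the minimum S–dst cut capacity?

Max flow = 10 (via 2 augmenting paths).
In the residual at optimum, the set reachable from S is {B, S}.
Cut edges: S->A (cap 5), B->dst (cap 5). Sum = 10.

10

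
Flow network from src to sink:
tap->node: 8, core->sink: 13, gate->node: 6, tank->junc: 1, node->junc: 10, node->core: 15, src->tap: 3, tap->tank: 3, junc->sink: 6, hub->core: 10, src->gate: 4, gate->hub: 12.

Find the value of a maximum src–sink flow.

Augment src->gate->hub->core->sink: bottleneck 4. Total 4.
Augment src->tap->node->core->sink: bottleneck 3. Total 7.
No augmenting path remains in the residual graph.

7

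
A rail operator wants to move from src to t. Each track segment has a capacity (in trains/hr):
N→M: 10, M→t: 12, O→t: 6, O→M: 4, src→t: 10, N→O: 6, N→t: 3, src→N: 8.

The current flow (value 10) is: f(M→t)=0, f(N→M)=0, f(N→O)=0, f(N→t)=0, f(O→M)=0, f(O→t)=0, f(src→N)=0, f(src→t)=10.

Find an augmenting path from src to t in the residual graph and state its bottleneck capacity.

src→N→t, bottleneck 3

Residual along src→N→t: src→N: 8, N→t: 3.
Bottleneck = min = 3.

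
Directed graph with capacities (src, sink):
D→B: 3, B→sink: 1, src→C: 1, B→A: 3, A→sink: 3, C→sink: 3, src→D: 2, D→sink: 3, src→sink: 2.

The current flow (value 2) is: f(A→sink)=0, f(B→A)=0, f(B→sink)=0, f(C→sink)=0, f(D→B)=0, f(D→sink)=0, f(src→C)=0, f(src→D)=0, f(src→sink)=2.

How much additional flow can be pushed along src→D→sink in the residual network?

2

Residual capacities along the path: src→D: 2, D→sink: 3.
Minimum is 2.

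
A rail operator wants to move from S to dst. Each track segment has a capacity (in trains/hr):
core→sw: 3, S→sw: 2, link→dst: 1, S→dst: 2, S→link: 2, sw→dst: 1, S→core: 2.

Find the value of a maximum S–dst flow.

4

Augment S→dst: bottleneck 2. Total 2.
Augment S→sw→dst: bottleneck 1. Total 3.
Augment S→link→dst: bottleneck 1. Total 4.
No augmenting path remains in the residual graph.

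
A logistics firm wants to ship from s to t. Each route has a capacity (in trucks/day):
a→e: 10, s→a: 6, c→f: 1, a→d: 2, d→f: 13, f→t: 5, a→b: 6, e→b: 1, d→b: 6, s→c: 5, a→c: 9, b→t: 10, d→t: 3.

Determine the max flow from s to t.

Augment s→a→d→t: bottleneck 2. Total 2.
Augment s→a→b→t: bottleneck 4. Total 6.
Augment s→c→f→t: bottleneck 1. Total 7.
No augmenting path remains in the residual graph.

7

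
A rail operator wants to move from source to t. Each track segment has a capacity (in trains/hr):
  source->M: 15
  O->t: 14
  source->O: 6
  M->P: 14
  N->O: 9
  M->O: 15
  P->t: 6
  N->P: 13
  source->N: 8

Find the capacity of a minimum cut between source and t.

20

Max flow = 20 (via 4 augmenting paths).
In the residual at optimum, the set reachable from source is {M, N, O, P, source}.
Cut edges: O->t (cap 14), P->t (cap 6). Sum = 20.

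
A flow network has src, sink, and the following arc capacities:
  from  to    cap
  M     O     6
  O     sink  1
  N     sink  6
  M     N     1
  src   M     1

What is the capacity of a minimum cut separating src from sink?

1

Max flow = 1 (via 1 augmenting path).
In the residual at optimum, the set reachable from src is {src}.
Cut edges: src->M (cap 1). Sum = 1.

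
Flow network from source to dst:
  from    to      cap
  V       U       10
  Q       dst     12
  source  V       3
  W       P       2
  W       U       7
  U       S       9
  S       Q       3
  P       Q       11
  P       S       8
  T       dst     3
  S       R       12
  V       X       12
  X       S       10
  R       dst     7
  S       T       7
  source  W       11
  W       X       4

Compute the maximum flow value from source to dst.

Augment source→W→P→Q→dst: bottleneck 2. Total 2.
Augment source→V→U→S→T→dst: bottleneck 3. Total 5.
Augment source→W→X→S→Q→dst: bottleneck 3. Total 8.
Augment source→W→X→S→R→dst: bottleneck 1. Total 9.
Augment source→W→U→S→R→dst: bottleneck 5. Total 14.
No augmenting path remains in the residual graph.

14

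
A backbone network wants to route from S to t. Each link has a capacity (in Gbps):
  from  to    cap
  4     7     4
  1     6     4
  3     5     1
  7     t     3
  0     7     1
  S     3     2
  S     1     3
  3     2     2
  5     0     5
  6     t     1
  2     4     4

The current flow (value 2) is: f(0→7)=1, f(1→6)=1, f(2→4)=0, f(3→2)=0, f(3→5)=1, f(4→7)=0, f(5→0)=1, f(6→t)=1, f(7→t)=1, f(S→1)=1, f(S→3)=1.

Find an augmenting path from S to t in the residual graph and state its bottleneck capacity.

Residual along S→3→2→4→7→t: S→3: 1, 3→2: 2, 2→4: 4, 4→7: 4, 7→t: 2.
Bottleneck = min = 1.

S→3→2→4→7→t, bottleneck 1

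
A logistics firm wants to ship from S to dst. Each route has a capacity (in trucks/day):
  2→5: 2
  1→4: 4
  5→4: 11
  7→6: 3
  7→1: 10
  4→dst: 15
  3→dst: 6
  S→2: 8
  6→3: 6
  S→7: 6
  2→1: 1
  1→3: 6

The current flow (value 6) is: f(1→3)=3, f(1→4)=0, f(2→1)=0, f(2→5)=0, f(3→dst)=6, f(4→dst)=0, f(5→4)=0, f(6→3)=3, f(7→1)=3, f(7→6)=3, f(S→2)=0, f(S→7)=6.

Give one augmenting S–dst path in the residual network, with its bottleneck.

S→2→1→4→dst, bottleneck 1

Residual along S→2→1→4→dst: S→2: 8, 2→1: 1, 1→4: 4, 4→dst: 15.
Bottleneck = min = 1.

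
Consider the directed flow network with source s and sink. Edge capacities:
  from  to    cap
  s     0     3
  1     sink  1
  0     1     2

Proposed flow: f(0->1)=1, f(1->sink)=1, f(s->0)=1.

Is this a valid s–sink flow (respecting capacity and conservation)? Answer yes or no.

Every edge has 0 ≤ f(e) ≤ cap(e).
At each intermediate node, inflow equals outflow.

Yes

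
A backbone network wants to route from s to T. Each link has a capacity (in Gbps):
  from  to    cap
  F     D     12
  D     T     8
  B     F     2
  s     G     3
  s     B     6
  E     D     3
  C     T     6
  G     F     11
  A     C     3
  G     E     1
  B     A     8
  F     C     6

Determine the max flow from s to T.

8

Augment s->B->A->C->T: bottleneck 3. Total 3.
Augment s->B->F->C->T: bottleneck 2. Total 5.
Augment s->G->F->C->T: bottleneck 1. Total 6.
Augment s->G->F->D->T: bottleneck 2. Total 8.
No augmenting path remains in the residual graph.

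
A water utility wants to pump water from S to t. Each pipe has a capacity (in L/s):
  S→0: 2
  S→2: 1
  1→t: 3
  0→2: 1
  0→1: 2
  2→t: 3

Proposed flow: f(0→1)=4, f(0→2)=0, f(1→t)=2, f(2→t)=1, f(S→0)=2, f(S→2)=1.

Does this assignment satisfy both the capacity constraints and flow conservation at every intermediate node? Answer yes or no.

Capacity violated on 0→1: flow 4 > capacity 2.

No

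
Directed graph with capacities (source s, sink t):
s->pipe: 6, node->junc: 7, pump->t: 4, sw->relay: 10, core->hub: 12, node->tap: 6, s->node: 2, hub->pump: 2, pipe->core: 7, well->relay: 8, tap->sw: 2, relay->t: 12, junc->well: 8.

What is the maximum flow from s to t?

4

Augment s->pipe->core->hub->pump->t: bottleneck 2. Total 2.
Augment s->node->junc->well->relay->t: bottleneck 2. Total 4.
No augmenting path remains in the residual graph.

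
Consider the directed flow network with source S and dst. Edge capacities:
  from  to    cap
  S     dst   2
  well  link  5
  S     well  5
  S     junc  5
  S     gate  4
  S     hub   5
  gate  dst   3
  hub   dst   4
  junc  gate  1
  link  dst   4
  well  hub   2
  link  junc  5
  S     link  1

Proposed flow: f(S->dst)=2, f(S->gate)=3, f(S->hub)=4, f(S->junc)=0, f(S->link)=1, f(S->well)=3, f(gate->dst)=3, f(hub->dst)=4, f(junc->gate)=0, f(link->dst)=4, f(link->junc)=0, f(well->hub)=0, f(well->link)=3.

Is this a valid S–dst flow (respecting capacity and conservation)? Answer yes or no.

Every edge has 0 ≤ f(e) ≤ cap(e).
At each intermediate node, inflow equals outflow.

Yes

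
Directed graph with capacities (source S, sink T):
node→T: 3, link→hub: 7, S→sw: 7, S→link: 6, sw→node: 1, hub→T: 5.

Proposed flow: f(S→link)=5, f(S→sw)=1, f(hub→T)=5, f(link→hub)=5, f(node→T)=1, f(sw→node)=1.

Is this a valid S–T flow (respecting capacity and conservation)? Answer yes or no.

Every edge has 0 ≤ f(e) ≤ cap(e).
At each intermediate node, inflow equals outflow.

Yes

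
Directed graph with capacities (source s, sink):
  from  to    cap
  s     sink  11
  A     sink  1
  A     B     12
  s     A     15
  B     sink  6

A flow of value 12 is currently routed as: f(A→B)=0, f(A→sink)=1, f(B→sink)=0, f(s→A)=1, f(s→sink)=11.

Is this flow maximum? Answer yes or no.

No

Residual path s→A→B→sink has bottleneck 6 > 0.
Pushing 6 along it raises the flow to 18, so the given flow is not maximum.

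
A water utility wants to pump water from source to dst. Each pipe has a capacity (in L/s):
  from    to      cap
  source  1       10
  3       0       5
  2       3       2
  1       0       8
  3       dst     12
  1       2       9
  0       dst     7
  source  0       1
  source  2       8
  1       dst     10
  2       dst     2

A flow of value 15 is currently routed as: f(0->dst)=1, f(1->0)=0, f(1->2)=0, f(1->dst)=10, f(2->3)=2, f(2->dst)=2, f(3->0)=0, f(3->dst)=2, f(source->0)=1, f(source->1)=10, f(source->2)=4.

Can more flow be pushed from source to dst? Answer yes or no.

No

Residual reachable from source: {2, source}; dst is not reachable.
Saturated cut: source->1, source->0, 2->3, 2->dst with total capacity 15 = current flow value. Flow is maximum.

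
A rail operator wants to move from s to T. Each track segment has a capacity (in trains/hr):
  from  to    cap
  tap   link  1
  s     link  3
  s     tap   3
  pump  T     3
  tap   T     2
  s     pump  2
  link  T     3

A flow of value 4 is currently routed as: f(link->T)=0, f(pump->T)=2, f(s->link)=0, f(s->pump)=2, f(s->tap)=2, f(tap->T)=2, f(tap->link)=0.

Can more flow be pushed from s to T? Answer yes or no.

Residual path s->link->T has bottleneck 3 > 0.
Pushing 3 along it raises the flow to 7, so the given flow is not maximum.

Yes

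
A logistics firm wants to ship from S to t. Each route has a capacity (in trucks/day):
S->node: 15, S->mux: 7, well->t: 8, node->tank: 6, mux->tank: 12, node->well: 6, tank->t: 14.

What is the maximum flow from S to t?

19

Augment S->node->well->t: bottleneck 6. Total 6.
Augment S->node->tank->t: bottleneck 6. Total 12.
Augment S->mux->tank->t: bottleneck 7. Total 19.
No augmenting path remains in the residual graph.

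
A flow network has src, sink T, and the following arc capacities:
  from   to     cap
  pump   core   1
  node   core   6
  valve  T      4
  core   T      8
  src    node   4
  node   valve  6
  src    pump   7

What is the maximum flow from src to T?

5

Augment src→node→valve→T: bottleneck 4. Total 4.
Augment src→pump→core→T: bottleneck 1. Total 5.
No augmenting path remains in the residual graph.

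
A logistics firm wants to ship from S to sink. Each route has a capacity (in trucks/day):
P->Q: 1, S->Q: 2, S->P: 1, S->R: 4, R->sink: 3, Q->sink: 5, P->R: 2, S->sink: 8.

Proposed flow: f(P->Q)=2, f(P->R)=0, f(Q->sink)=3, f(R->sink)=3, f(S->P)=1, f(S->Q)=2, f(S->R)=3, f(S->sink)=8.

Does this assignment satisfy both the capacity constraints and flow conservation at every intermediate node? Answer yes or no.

Capacity violated on P->Q: flow 2 > capacity 1.

No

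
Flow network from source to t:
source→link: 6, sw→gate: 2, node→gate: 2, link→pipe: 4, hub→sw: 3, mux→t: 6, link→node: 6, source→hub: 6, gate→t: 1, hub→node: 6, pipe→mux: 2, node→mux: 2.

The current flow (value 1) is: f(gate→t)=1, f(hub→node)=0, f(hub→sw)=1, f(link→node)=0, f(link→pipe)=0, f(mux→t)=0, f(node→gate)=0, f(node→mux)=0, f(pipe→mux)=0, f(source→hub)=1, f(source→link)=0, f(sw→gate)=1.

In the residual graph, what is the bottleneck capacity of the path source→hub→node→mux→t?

Residual capacities along the path: source→hub: 5, hub→node: 6, node→mux: 2, mux→t: 6.
Minimum is 2.

2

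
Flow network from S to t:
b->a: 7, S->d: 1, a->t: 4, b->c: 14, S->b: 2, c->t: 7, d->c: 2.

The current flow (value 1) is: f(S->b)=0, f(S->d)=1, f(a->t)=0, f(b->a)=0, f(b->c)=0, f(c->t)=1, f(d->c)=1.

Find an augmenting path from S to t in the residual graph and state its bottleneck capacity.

S->b->c->t, bottleneck 2

Residual along S->b->c->t: S->b: 2, b->c: 14, c->t: 6.
Bottleneck = min = 2.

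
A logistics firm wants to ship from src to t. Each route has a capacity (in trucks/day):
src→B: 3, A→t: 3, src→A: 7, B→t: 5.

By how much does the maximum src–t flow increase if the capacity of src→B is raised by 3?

Original max flow = 6.
After raising cap(src→B), augmenting paths through that edge carry 2 more units.
New max flow = 8. Increase = 2.

2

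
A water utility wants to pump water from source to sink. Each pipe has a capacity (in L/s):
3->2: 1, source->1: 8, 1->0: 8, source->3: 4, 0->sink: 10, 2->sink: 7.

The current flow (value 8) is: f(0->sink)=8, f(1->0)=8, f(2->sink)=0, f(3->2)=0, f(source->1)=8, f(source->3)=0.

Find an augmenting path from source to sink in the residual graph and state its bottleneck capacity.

source->3->2->sink, bottleneck 1

Residual along source->3->2->sink: source->3: 4, 3->2: 1, 2->sink: 7.
Bottleneck = min = 1.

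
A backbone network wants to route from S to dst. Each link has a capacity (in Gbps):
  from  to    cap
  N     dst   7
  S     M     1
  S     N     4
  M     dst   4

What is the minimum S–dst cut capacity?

Max flow = 5 (via 2 augmenting paths).
In the residual at optimum, the set reachable from S is {S}.
Cut edges: S->M (cap 1), S->N (cap 4). Sum = 5.

5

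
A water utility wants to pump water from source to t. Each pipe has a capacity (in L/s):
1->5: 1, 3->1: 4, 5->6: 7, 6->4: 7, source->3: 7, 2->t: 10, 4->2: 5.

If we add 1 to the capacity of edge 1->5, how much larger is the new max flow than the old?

1

Original max flow = 1.
After raising cap(1->5), augmenting paths through that edge carry 1 more unit.
New max flow = 2. Increase = 1.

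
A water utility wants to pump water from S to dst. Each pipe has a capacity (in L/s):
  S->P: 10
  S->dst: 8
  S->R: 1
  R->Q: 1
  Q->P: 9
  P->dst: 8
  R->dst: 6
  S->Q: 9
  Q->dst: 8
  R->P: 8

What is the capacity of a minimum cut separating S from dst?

25

Max flow = 25 (via 4 augmenting paths).
In the residual at optimum, the set reachable from S is {P, Q, S}.
Cut edges: S->R (cap 1), S->dst (cap 8), Q->dst (cap 8), P->dst (cap 8). Sum = 25.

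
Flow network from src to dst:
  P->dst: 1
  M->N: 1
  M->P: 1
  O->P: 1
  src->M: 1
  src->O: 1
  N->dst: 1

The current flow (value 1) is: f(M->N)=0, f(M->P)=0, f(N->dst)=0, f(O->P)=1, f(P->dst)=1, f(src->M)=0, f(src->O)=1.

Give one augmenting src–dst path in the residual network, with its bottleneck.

Residual along src->M->N->dst: src->M: 1, M->N: 1, N->dst: 1.
Bottleneck = min = 1.

src->M->N->dst, bottleneck 1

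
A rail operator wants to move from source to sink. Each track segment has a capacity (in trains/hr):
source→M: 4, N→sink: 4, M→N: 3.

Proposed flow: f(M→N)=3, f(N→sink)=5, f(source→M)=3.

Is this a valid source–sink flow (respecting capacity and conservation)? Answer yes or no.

No

Capacity violated on N→sink: flow 5 > capacity 4.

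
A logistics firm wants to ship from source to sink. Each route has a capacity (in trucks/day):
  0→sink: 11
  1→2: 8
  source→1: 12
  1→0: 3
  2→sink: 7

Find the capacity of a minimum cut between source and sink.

10

Max flow = 10 (via 2 augmenting paths).
In the residual at optimum, the set reachable from source is {1, 2, source}.
Cut edges: 1→0 (cap 3), 2→sink (cap 7). Sum = 10.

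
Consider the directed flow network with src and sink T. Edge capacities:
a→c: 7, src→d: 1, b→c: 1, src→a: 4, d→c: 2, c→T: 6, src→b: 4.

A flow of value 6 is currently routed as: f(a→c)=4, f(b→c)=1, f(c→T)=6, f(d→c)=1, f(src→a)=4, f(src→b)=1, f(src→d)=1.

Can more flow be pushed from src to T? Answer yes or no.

No

Residual reachable from src: {b, src}; T is not reachable.
Saturated cut: src→a, src→d, b→c with total capacity 6 = current flow value. Flow is maximum.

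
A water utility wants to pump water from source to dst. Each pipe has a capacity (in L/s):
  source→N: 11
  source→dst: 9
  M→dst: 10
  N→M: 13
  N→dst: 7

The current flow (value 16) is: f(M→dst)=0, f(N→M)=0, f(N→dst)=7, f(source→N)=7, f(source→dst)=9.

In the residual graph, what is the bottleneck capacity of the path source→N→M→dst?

4

Residual capacities along the path: source→N: 4, N→M: 13, M→dst: 10.
Minimum is 4.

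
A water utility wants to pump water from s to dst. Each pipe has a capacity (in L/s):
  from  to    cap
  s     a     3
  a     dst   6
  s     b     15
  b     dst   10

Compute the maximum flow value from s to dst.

13

Augment s->a->dst: bottleneck 3. Total 3.
Augment s->b->dst: bottleneck 10. Total 13.
No augmenting path remains in the residual graph.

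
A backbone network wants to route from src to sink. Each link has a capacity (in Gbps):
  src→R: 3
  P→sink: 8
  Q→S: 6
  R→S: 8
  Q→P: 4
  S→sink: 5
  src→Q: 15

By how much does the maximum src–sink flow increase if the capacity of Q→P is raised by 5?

Original max flow = 9.
After raising cap(Q→P), augmenting paths through that edge carry 4 more units.
New max flow = 13. Increase = 4.

4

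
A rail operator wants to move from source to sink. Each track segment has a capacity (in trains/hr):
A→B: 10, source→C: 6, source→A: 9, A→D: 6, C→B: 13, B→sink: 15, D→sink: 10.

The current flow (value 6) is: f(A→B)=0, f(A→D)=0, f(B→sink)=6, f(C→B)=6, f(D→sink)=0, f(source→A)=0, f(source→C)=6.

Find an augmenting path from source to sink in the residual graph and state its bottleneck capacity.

Residual along source→A→B→sink: source→A: 9, A→B: 10, B→sink: 9.
Bottleneck = min = 9.

source→A→B→sink, bottleneck 9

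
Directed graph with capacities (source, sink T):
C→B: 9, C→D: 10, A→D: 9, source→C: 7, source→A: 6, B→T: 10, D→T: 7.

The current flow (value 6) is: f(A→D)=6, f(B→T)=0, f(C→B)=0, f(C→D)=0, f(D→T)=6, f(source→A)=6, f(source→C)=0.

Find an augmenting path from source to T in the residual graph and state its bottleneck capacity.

source→C→D→T, bottleneck 1

Residual along source→C→D→T: source→C: 7, C→D: 10, D→T: 1.
Bottleneck = min = 1.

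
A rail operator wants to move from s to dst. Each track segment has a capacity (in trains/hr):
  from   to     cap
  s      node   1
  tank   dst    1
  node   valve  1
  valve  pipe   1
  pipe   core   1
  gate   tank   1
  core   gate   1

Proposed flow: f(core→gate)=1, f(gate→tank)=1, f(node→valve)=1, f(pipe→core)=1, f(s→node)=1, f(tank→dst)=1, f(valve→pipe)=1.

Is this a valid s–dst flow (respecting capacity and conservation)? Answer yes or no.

Yes

Every edge has 0 ≤ f(e) ≤ cap(e).
At each intermediate node, inflow equals outflow.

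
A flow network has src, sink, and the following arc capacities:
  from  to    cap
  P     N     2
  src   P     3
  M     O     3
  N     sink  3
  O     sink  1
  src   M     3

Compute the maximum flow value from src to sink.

Augment src->M->O->sink: bottleneck 1. Total 1.
Augment src->P->N->sink: bottleneck 2. Total 3.
No augmenting path remains in the residual graph.

3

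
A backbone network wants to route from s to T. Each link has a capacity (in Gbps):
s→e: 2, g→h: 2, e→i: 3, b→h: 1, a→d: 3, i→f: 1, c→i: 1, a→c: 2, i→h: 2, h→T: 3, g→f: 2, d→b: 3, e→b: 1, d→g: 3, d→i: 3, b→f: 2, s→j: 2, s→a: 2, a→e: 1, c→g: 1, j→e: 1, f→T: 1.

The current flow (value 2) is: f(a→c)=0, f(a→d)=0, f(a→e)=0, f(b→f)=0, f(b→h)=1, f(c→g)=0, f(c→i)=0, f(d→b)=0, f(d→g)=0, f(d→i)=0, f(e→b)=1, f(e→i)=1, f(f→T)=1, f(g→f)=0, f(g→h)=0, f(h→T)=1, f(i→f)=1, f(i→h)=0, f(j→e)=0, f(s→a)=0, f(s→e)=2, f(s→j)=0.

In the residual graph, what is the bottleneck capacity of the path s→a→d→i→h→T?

2

Residual capacities along the path: s→a: 2, a→d: 3, d→i: 3, i→h: 2, h→T: 2.
Minimum is 2.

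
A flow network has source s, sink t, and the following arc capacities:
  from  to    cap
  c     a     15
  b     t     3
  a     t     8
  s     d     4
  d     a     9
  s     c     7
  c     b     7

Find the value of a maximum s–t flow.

11

Augment s->c->b->t: bottleneck 3. Total 3.
Augment s->c->a->t: bottleneck 4. Total 7.
Augment s->d->a->t: bottleneck 4. Total 11.
No augmenting path remains in the residual graph.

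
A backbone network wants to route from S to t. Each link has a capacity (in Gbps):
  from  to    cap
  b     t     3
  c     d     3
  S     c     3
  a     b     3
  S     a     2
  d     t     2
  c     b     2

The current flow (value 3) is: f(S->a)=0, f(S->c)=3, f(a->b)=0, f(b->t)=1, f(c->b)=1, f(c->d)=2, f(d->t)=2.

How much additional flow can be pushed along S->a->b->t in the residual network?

Residual capacities along the path: S->a: 2, a->b: 3, b->t: 2.
Minimum is 2.

2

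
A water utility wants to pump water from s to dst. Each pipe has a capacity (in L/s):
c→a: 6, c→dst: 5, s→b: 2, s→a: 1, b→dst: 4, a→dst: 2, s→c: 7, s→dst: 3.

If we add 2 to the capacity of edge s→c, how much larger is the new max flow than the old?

Original max flow = 12.
Edge s→c does not cross the min cut (source side {a, c, s}), so extra capacity there cannot help.
New max flow = 12. Increase = 0.

0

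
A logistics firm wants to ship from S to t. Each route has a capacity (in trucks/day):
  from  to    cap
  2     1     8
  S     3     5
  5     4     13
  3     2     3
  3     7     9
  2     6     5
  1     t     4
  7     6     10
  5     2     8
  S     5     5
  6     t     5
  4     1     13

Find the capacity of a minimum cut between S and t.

9

Max flow = 9 (via 4 augmenting paths).
In the residual at optimum, the set reachable from S is {1, 2, 3, 4, 5, 6, 7, S}.
Cut edges: 1→t (cap 4), 6→t (cap 5). Sum = 9.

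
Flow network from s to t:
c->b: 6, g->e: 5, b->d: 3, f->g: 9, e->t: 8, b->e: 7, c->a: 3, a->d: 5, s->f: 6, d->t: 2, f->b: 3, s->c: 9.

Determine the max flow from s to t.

Augment s->f->g->e->t: bottleneck 5. Total 5.
Augment s->f->b->e->t: bottleneck 1. Total 6.
Augment s->c->b->e->t: bottleneck 2. Total 8.
Augment s->c->b->d->t: bottleneck 2. Total 10.
No augmenting path remains in the residual graph.

10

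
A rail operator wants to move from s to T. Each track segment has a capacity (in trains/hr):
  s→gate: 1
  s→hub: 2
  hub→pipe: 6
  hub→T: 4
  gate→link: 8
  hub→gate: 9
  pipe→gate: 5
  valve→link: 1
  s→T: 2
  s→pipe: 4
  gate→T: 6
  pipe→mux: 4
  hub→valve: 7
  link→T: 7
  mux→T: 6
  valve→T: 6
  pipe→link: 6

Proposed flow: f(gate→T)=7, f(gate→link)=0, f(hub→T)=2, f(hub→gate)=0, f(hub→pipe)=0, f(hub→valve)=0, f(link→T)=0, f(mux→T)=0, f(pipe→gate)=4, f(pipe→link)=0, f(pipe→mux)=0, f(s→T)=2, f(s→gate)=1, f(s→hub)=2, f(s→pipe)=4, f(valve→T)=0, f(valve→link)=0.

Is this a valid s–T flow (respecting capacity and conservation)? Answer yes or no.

Capacity violated on gate→T: flow 7 > capacity 6.

No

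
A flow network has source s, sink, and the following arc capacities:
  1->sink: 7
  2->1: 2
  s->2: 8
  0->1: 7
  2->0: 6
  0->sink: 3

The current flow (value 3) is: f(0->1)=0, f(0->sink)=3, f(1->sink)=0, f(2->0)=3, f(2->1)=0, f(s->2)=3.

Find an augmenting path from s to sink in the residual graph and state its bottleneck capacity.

s->2->1->sink, bottleneck 2

Residual along s->2->1->sink: s->2: 5, 2->1: 2, 1->sink: 7.
Bottleneck = min = 2.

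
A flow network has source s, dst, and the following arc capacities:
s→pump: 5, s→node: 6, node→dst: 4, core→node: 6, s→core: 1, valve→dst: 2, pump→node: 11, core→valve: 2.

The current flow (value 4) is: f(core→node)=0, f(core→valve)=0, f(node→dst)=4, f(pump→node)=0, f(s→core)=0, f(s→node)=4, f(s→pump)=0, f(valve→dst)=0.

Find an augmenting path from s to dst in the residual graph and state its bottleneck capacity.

s→core→valve→dst, bottleneck 1

Residual along s→core→valve→dst: s→core: 1, core→valve: 2, valve→dst: 2.
Bottleneck = min = 1.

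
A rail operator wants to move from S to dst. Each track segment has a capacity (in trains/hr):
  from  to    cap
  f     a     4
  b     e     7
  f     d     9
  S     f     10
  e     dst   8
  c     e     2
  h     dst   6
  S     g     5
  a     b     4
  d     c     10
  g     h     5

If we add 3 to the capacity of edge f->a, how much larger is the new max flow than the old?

0

Original max flow = 11.
Even with extra capacity on f->a, another cut of capacity 11 remains binding.
New max flow = 11. Increase = 0.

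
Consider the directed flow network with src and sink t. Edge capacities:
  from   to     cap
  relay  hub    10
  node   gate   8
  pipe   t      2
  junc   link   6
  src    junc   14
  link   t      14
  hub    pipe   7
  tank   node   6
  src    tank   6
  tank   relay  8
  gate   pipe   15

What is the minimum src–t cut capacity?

Max flow = 8 (via 2 augmenting paths).
In the residual at optimum, the set reachable from src is {gate, hub, junc, node, pipe, relay, src, tank}.
Cut edges: junc->link (cap 6), pipe->t (cap 2). Sum = 8.

8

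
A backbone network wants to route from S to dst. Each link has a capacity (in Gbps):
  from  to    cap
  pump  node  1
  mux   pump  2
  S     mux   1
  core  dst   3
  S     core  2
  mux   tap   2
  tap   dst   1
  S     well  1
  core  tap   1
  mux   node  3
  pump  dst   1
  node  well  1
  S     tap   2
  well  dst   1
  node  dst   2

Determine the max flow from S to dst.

Augment S→core→dst: bottleneck 2. Total 2.
Augment S→tap→dst: bottleneck 1. Total 3.
Augment S→well→dst: bottleneck 1. Total 4.
Augment S→mux→pump→dst: bottleneck 1. Total 5.
No augmenting path remains in the residual graph.

5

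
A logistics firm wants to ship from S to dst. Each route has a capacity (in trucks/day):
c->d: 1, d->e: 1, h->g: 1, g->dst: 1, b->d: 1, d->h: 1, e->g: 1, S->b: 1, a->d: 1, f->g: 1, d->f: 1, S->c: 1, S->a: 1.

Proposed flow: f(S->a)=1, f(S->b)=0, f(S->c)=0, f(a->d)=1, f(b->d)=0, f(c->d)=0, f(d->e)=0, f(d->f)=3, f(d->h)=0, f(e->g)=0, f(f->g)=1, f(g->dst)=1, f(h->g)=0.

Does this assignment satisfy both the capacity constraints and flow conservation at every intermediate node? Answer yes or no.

No

Capacity violated on d->f: flow 3 > capacity 1.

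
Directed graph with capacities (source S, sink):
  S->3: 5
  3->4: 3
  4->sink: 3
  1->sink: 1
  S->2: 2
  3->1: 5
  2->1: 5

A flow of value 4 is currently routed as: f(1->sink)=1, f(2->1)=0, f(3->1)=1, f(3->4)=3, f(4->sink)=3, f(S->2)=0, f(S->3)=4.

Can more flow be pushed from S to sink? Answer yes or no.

Residual reachable from S: {1, 2, 3, S}; sink is not reachable.
Saturated cut: 3->4, 1->sink with total capacity 4 = current flow value. Flow is maximum.

No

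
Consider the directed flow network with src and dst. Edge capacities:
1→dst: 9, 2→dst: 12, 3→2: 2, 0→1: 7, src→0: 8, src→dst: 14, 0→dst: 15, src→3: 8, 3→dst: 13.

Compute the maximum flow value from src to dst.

Augment src→dst: bottleneck 14. Total 14.
Augment src→0→dst: bottleneck 8. Total 22.
Augment src→3→dst: bottleneck 8. Total 30.
No augmenting path remains in the residual graph.

30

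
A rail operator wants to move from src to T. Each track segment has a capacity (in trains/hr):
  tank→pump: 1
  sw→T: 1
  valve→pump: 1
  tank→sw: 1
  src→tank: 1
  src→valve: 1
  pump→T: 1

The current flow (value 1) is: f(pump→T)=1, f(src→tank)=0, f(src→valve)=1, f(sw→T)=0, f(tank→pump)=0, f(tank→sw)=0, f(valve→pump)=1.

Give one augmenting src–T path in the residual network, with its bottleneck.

Residual along src→tank→sw→T: src→tank: 1, tank→sw: 1, sw→T: 1.
Bottleneck = min = 1.

src→tank→sw→T, bottleneck 1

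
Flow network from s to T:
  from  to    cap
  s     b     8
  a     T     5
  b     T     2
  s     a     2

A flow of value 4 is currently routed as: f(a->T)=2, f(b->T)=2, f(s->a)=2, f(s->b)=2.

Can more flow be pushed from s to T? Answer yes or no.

Residual reachable from s: {b, s}; T is not reachable.
Saturated cut: s->a, b->T with total capacity 4 = current flow value. Flow is maximum.

No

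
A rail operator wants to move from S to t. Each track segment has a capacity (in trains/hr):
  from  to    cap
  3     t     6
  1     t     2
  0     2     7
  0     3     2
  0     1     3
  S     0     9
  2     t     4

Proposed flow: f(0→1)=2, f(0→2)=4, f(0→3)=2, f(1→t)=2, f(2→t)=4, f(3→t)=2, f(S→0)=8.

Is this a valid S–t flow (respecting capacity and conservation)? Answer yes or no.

Every edge has 0 ≤ f(e) ≤ cap(e).
At each intermediate node, inflow equals outflow.

Yes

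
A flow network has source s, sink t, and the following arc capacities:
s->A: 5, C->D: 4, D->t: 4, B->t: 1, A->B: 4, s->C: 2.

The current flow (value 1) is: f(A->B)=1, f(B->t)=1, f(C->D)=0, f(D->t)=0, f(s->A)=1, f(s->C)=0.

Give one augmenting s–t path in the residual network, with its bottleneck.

s->C->D->t, bottleneck 2

Residual along s->C->D->t: s->C: 2, C->D: 4, D->t: 4.
Bottleneck = min = 2.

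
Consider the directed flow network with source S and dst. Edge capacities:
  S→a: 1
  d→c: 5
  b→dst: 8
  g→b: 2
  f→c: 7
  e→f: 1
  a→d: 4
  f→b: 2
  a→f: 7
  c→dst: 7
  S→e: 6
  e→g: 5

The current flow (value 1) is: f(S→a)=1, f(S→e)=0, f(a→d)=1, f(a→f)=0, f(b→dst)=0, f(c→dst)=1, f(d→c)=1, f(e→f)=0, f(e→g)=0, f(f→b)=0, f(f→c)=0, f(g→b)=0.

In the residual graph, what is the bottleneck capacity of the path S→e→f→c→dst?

Residual capacities along the path: S→e: 6, e→f: 1, f→c: 7, c→dst: 6.
Minimum is 1.

1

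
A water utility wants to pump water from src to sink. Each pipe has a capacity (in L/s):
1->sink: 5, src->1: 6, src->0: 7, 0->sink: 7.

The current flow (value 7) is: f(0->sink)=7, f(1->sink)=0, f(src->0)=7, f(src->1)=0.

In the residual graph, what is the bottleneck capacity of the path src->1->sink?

5

Residual capacities along the path: src->1: 6, 1->sink: 5.
Minimum is 5.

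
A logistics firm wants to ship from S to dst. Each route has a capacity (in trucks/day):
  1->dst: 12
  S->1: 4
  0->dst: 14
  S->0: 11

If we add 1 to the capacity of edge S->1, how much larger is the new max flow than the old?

1

Original max flow = 15.
After raising cap(S->1), augmenting paths through that edge carry 1 more unit.
New max flow = 16. Increase = 1.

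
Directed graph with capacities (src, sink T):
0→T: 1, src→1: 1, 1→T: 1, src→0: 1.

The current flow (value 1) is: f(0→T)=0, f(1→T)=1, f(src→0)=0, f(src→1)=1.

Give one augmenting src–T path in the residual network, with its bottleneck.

Residual along src→0→T: src→0: 1, 0→T: 1.
Bottleneck = min = 1.

src→0→T, bottleneck 1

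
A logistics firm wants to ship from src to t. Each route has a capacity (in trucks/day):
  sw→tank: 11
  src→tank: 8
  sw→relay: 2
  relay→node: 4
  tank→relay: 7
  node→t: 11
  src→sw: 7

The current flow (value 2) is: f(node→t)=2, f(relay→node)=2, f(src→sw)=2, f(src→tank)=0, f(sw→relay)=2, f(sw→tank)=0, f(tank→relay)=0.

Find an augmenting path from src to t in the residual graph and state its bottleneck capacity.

src→tank→relay→node→t, bottleneck 2

Residual along src→tank→relay→node→t: src→tank: 8, tank→relay: 7, relay→node: 2, node→t: 9.
Bottleneck = min = 2.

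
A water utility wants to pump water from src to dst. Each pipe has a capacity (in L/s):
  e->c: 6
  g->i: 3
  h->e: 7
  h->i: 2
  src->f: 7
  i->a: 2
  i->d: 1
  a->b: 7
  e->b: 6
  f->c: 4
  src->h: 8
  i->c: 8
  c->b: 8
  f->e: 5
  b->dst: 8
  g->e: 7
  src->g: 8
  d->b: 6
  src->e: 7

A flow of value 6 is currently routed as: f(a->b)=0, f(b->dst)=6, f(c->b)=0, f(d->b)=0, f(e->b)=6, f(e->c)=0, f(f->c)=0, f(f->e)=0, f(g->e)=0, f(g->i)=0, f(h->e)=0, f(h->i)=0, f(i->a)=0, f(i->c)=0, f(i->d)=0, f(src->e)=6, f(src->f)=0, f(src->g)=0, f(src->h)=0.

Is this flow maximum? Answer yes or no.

Residual path src->f->c->b->dst has bottleneck 2 > 0.
Pushing 2 along it raises the flow to 8, so the given flow is not maximum.

No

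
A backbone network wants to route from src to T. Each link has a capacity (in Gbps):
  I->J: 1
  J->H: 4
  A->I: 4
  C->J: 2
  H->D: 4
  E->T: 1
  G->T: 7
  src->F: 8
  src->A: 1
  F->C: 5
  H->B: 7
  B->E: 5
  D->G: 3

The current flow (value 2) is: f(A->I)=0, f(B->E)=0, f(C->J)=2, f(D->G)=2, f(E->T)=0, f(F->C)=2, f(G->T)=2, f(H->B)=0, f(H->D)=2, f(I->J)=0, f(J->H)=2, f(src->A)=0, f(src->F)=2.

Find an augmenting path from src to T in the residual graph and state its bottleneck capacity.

src->A->I->J->H->D->G->T, bottleneck 1

Residual along src->A->I->J->H->D->G->T: src->A: 1, A->I: 4, I->J: 1, J->H: 2, H->D: 2, D->G: 1, G->T: 5.
Bottleneck = min = 1.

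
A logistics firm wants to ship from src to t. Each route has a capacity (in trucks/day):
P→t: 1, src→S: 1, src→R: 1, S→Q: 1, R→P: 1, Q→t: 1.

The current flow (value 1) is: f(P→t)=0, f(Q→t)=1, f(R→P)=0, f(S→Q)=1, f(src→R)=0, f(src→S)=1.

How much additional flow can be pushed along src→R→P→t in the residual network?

1

Residual capacities along the path: src→R: 1, R→P: 1, P→t: 1.
Minimum is 1.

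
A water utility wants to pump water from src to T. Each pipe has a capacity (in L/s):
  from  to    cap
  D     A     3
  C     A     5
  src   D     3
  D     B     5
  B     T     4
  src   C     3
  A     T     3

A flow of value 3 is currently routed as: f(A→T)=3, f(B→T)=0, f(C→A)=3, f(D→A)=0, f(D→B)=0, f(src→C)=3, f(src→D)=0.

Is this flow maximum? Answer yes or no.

Residual path src→D→B→T has bottleneck 3 > 0.
Pushing 3 along it raises the flow to 6, so the given flow is not maximum.

No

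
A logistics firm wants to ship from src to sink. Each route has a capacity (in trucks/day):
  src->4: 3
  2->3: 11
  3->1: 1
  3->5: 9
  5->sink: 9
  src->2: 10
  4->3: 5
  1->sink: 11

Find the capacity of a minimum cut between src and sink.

10

Max flow = 10 (via 3 augmenting paths).
In the residual at optimum, the set reachable from src is {2, 3, 4, src}.
Cut edges: 3->5 (cap 9), 3->1 (cap 1). Sum = 10.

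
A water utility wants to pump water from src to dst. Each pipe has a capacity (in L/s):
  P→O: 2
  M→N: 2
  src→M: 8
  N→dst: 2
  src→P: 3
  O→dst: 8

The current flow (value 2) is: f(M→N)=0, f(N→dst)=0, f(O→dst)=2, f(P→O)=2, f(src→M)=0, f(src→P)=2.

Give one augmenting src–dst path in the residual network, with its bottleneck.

Residual along src→M→N→dst: src→M: 8, M→N: 2, N→dst: 2.
Bottleneck = min = 2.

src→M→N→dst, bottleneck 2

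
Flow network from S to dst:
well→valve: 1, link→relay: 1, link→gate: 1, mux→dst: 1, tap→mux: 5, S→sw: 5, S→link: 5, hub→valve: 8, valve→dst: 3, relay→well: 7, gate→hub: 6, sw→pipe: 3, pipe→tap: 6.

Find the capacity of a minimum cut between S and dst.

3

Max flow = 3 (via 3 augmenting paths).
In the residual at optimum, the set reachable from S is {S, link, mux, pipe, sw, tap}.
Cut edges: link→gate (cap 1), link→relay (cap 1), mux→dst (cap 1). Sum = 3.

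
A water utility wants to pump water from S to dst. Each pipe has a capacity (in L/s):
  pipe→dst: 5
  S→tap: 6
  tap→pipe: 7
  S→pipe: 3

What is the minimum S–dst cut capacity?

Max flow = 5 (via 2 augmenting paths).
In the residual at optimum, the set reachable from S is {S, pipe, tap}.
Cut edges: pipe→dst (cap 5). Sum = 5.

5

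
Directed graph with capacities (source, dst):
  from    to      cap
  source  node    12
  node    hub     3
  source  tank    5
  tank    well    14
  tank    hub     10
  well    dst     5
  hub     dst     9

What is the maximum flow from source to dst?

8

Augment source->tank->well->dst: bottleneck 5. Total 5.
Augment source->node->hub->dst: bottleneck 3. Total 8.
No augmenting path remains in the residual graph.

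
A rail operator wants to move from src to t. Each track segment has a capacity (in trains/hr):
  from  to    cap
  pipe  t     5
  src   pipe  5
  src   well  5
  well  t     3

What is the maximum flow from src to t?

8

Augment src->pipe->t: bottleneck 5. Total 5.
Augment src->well->t: bottleneck 3. Total 8.
No augmenting path remains in the residual graph.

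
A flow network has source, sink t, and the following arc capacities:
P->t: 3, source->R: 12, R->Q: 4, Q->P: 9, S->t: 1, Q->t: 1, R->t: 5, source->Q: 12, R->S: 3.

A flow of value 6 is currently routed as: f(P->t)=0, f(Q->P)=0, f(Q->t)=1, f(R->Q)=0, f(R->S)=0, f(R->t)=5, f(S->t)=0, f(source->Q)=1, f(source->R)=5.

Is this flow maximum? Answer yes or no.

Residual path source->R->S->t has bottleneck 1 > 0.
Pushing 1 along it raises the flow to 7, so the given flow is not maximum.

No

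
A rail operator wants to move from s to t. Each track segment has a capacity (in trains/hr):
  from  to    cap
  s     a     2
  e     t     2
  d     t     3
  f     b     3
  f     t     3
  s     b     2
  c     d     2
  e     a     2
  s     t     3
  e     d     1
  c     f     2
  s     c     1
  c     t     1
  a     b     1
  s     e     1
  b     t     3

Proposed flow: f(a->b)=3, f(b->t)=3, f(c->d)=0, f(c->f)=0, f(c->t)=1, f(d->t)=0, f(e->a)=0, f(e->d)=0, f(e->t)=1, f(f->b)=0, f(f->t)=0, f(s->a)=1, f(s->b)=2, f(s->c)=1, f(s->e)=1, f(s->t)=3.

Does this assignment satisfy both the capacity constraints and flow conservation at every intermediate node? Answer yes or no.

No

Capacity violated on a->b: flow 3 > capacity 1.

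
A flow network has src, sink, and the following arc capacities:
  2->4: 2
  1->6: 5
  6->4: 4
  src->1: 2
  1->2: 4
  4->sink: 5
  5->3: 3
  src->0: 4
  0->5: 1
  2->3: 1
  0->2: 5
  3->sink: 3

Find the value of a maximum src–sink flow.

6

Augment src->1->6->4->sink: bottleneck 2. Total 2.
Augment src->0->2->4->sink: bottleneck 2. Total 4.
Augment src->0->2->3->sink: bottleneck 1. Total 5.
Augment src->0->5->3->sink: bottleneck 1. Total 6.
No augmenting path remains in the residual graph.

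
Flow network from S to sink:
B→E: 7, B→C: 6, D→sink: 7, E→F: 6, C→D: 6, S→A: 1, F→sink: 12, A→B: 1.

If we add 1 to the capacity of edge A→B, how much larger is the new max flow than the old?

Original max flow = 1.
Edge A→B does not cross the min cut (source side {S}), so extra capacity there cannot help.
New max flow = 1. Increase = 0.

0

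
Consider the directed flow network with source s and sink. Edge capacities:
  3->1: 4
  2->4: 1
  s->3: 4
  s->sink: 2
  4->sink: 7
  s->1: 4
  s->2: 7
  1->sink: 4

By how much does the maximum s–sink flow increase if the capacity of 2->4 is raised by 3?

3

Original max flow = 7.
After raising cap(2->4), augmenting paths through that edge carry 3 more units.
New max flow = 10. Increase = 3.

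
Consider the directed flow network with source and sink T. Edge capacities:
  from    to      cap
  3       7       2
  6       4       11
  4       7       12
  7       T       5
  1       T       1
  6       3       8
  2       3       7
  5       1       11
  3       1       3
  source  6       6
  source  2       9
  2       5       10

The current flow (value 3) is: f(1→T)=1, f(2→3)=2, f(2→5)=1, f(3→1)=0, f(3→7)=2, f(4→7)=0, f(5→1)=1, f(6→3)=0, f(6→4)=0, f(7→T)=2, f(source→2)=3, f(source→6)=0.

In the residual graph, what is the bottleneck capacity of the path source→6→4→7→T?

3

Residual capacities along the path: source→6: 6, 6→4: 11, 4→7: 12, 7→T: 3.
Minimum is 3.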